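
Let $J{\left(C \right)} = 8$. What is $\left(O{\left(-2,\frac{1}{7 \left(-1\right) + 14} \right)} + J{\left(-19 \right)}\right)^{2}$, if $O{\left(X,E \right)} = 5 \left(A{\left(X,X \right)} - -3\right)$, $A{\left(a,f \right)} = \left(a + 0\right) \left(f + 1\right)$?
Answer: $1089$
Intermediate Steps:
$A{\left(a,f \right)} = a \left(1 + f\right)$
$O{\left(X,E \right)} = 15 + 5 X \left(1 + X\right)$ ($O{\left(X,E \right)} = 5 \left(X \left(1 + X\right) - -3\right) = 5 \left(X \left(1 + X\right) + 3\right) = 5 \left(3 + X \left(1 + X\right)\right) = 15 + 5 X \left(1 + X\right)$)
$\left(O{\left(-2,\frac{1}{7 \left(-1\right) + 14} \right)} + J{\left(-19 \right)}\right)^{2} = \left(\left(15 + 5 \left(-2\right) \left(1 - 2\right)\right) + 8\right)^{2} = \left(\left(15 + 5 \left(-2\right) \left(-1\right)\right) + 8\right)^{2} = \left(\left(15 + 10\right) + 8\right)^{2} = \left(25 + 8\right)^{2} = 33^{2} = 1089$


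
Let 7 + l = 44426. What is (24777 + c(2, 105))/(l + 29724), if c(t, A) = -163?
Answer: 24614/74143 ≈ 0.33198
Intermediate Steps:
l = 44419 (l = -7 + 44426 = 44419)
(24777 + c(2, 105))/(l + 29724) = (24777 - 163)/(44419 + 29724) = 24614/74143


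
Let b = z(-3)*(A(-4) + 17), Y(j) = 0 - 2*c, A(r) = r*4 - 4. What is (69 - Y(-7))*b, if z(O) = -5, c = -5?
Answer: 885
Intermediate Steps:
A(r) = -4 + 4*r (A(r) = 4*r - 4 = -4 + 4*r)
Y(j) = 10 (Y(j) = 0 - 2*(-5) = 0 + 10 = 10)
b = 15 (b = -5*((-4 + 4*(-4)) + 17) = -5*((-4 - 16) + 17) = -5*(-20 + 17) = -5*(-3) = 15)
(69 - Y(-7))*b = (69 - 1*10)*15 = (69 - 10)*15 = 59*15 = 885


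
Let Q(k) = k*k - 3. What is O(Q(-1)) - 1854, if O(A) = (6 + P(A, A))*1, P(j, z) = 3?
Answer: -1845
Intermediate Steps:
Q(k) = -3 + k**2 (Q(k) = k**2 - 3 = -3 + k**2)
O(A) = 9 (O(A) = (6 + 3)*1 = 9*1 = 9)
O(Q(-1)) - 1854 = 9 - 1854 = -1845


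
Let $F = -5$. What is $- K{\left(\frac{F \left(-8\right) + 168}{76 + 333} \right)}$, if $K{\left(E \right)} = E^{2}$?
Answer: $- \frac{43264}{167281} \approx -0.25863$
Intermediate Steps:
$- K{\left(\frac{F \left(-8\right) + 168}{76 + 333} \right)} = - \left(\frac{\left(-5\right) \left(-8\right) + 168}{76 + 333}\right)^{2} = - \left(\frac{40 + 168}{409}\right)^{2} = - \left(208 \cdot \frac{1}{409}\right)^{2} = - \left(\frac{208}{409}\right)^{2} = \left(-1\right) \frac{43264}{167281} = - \frac{43264}{167281}$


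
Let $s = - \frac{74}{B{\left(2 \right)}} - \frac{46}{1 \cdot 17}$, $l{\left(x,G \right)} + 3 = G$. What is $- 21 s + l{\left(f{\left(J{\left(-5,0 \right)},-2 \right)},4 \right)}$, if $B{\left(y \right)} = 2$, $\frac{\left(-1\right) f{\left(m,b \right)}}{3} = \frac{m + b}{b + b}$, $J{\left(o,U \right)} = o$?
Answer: $\frac{14192}{17} \approx 834.82$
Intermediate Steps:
$f{\left(m,b \right)} = - \frac{3 \left(b + m\right)}{2 b}$ ($f{\left(m,b \right)} = - 3 \frac{m + b}{b + b} = - 3 \frac{b + m}{2 b} = - \frac{3 \left(b + m\right)}{2 b}$)
$l{\left(x,G \right)} = -3 + G$
$s = - \frac{675}{17}$ ($s = - \frac{74}{2} - \frac{46}{1 \cdot 17} = \left(-74\right) \frac{1}{2} - \frac{46}{17} = -37 - \frac{46}{17} = - \frac{675}{17} \approx -39.706$)
$- 21 s + l{\left(f{\left(J{\left(-5,0 \right)},-2 \right)},4 \right)} = \left(-21\right) \left(- \frac{675}{17}\right) + \left(-3 + 4\right) = \frac{14175}{17} + 1 = \frac{14192}{17}$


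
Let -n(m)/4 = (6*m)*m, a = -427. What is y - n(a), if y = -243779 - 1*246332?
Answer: 3885785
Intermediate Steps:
y = -490111 (y = -243779 - 246332 = -490111)
n(m) = -24*m² (n(m) = -4*6*m*m = -24*m²)
y - n(a) = -490111 - (-24)*(-427)² = -490111 - (-24)*182329 = -490111 - 1*(-4375896) = -490111 + 4375896 = 3885785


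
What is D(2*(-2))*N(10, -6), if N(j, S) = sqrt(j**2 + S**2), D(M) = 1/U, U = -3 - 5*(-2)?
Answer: 2*sqrt(34)/7 ≈ 1.6660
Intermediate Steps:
U = 7 (U = -3 + 10 = 7)
D(M) = 1/7
N(j, S) = sqrt(S**2 + j**2)
D(2*(-2))*N(10, -6) = sqrt((-6)**2 + 10**2)/7 = sqrt(36 + 100)/7 = sqrt(136)/7 = (2*sqrt(34))/7 = 2*sqrt(34)/7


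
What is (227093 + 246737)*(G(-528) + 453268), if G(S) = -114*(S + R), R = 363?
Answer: 223684718740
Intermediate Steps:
G(S) = -41382 - 114*S (G(S) = -114*(S + 363) = -114*(363 + S) = -41382 - 114*S)
(227093 + 246737)*(G(-528) + 453268) = (227093 + 246737)*((-41382 - 114*(-528)) + 453268) = 473830*((-41382 + 60192) + 453268) = 473830*(18810 + 453268) = 473830*472078 = 223684718740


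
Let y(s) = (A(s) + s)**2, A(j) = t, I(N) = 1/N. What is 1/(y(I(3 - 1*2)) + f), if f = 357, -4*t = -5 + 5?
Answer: 1/358 ≈ 0.0027933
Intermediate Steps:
t = 0 (t = -(-5 + 5)/4 = -1/4*0 = 0)
A(j) = 0
y(s) = s**2 (y(s) = (0 + s)**2 = s**2)
1/(y(I(3 - 1*2)) + f) = 1/((1/(3 - 1*2))**2 + 357) = 1/((1/(3 - 2))**2 + 357) = 1/((1/1)**2 + 357) = 1/(1**2 + 357) = 1/(1 + 357) = 1/358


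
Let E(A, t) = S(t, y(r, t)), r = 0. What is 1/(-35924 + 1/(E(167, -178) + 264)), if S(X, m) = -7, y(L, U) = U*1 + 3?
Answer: -257/9232467 ≈ -2.7837e-5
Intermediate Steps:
y(L, U) = 3 + U (y(L, U) = U + 3 = 3 + U)
E(A, t) = -7
1/(-35924 + 1/(E(167, -178) + 264)) = 1/(-35924 + 1/(-7 + 264)) = 1/(-35924 + 1/257) = 1/(-9232467/257) = -257/9232467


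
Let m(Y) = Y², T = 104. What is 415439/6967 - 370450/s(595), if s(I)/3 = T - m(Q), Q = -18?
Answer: 285511489/459822 ≈ 620.92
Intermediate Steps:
s(I) = -660 (s(I) = 3*(104 - 1*(-18)²) = 3*(104 - 1*324) = 3*(104 - 324) = 3*(-220) = -660)
415439/6967 - 370450/s(595) = 415439/6967 - 370450/(-660) = 415439*(1/6967) - 370450*(-1/660) = 415439/6967 + 37045/66 = 285511489/459822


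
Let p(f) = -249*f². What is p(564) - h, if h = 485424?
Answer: -79691328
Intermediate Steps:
p(564) - h = -249*564² - 1*485424 = -249*318096 - 485424 = -79205904 - 485424 = -79691328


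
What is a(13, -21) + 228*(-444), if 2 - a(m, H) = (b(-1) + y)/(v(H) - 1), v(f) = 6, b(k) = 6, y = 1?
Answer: -506157/5 ≈ -1.0123e+5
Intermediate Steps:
a(m, H) = ⅗ (a(m, H) = 2 - (6 + 1)/(6 - 1) = 2 - 7/5 = ⅗)
a(13, -21) + 228*(-444) = ⅗ + 228*(-444) = ⅗ - 101232 = -506157/5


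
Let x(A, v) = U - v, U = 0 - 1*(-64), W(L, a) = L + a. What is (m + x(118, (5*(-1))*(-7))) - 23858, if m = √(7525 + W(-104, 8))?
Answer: -23829 + √7429 ≈ -23743.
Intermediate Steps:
m = √7429 (m = √(7525 + (-104 + 8)) = √(7525 - 96) = √7429 ≈ 86.192)
U = 64 (U = 0 + 64 = 64)
x(A, v) = 64 - v
(m + x(118, (5*(-1))*(-7))) - 23858 = (√7429 + (64 - 5*(-1)*(-7))) - 23858 = (√7429 + (64 - (-5)*(-7))) - 23858 = (√7429 + (64 - 1*35)) - 23858 = (√7429 + (64 - 35)) - 23858 = (√7429 + 29) - 23858 = (29 + √7429) - 23858 = -23829 + √7429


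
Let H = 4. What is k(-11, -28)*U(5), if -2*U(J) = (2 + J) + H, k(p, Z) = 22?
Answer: -121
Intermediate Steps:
U(J) = -3 - J/2 (U(J) = -((2 + J) + 4)/2 = -(6 + J)/2 = -3 - J/2)
k(-11, -28)*U(5) = 22*(-3 - 1/2*5) = 22*(-3 - 5/2) = 22*(-11/2) = -121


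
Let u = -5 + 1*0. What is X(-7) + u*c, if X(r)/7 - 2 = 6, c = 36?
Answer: -124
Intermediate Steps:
u = -5 (u = -5 + 0 = -5)
X(r) = 56 (X(r) = 14 + 7*6 = 14 + 42 = 56)
X(-7) + u*c = 56 - 5*36 = 56 - 180 = -124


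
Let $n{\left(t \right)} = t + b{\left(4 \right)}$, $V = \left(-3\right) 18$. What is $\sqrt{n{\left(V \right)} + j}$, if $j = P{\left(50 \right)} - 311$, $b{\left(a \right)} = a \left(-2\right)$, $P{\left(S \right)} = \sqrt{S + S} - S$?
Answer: $i \sqrt{413} \approx 20.322 i$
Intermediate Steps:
$P{\left(S \right)} = - S + \sqrt{2} \sqrt{S}$ ($P{\left(S \right)} = \sqrt{2 S} - S = \sqrt{2} \sqrt{S} - S = - S + \sqrt{2} \sqrt{S}$)
$b{\left(a \right)} = - 2 a$
$V = -54$
$j = -351$ ($j = \left(\left(-1\right) 50 + \sqrt{2} \sqrt{50}\right) - 311 = \left(-50 + \sqrt{2} \cdot 5 \sqrt{2}\right) - 311 = \left(-50 + 10\right) - 311 = -40 - 311 = -351$)
$n{\left(t \right)} = -8 + t$ ($n{\left(t \right)} = t - 8 = -8 + t$)
$\sqrt{n{\left(V \right)} + j} = \sqrt{\left(-8 - 54\right) - 351} = \sqrt{-62 - 351} = \sqrt{-413} = i \sqrt{413}$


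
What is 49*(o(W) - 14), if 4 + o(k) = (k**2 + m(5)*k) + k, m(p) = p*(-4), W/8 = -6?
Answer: 156702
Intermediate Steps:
W = -48 (W = 8*(-6) = -48)
m(p) = -4*p
o(k) = -4 + k**2 - 19*k (o(k) = -4 + ((k**2 + (-4*5)*k) + k) = -4 + ((k**2 - 20*k) + k) = -4 + (k**2 - 19*k) = -4 + k**2 - 19*k)
49*(o(W) - 14) = 49*((-4 + (-48)**2 - 19*(-48)) - 14) = 49*((-4 + 2304 + 912) - 14) = 49*(3212 - 14) = 49*3198 = 156702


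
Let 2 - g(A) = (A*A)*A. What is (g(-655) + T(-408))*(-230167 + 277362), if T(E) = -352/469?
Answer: 6220033662081895/469 ≈ 1.3262e+13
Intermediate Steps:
g(A) = 2 - A³ (g(A) = 2 - A*A*A = 2 - A²*A = 2 - A³)
T(E) = -352/469 (T(E) = -352*1/469 = -352/469)
(g(-655) + T(-408))*(-230167 + 277362) = ((2 - 1*(-655)³) - 352/469)*(-230167 + 277362) = ((2 - 1*(-281011375)) - 352/469)*47195 = ((2 + 281011375) - 352/469)*47195 = (281011377 - 352/469)*47195 = (131794335461/469)*47195 = 6220033662081895/469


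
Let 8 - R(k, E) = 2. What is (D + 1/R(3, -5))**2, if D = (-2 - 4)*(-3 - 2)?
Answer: 32761/36 ≈ 910.03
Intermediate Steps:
D = 30 (D = -6*(-5) = 30)
R(k, E) = 6 (R(k, E) = 8 - 1*2 = 8 - 2 = 6)
(D + 1/R(3, -5))**2 = (30 + 1/6)**2 = (181/6)**2 = 32761/36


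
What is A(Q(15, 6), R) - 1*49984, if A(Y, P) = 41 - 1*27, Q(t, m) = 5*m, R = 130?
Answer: -49970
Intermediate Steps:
A(Y, P) = 14 (A(Y, P) = 41 - 27 = 14)
A(Q(15, 6), R) - 1*49984 = 14 - 1*49984 = 14 - 49984 = -49970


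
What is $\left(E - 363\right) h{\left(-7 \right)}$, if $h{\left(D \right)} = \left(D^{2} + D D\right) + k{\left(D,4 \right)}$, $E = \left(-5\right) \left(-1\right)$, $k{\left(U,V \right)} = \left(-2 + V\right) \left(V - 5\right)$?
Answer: $-34368$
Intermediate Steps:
$k{\left(U,V \right)} = \left(-5 + V\right) \left(-2 + V\right)$ ($k{\left(U,V \right)} = \left(-2 + V\right) \left(-5 + V\right) = \left(-5 + V\right) \left(-2 + V\right)$)
$E = 5$
$h{\left(D \right)} = -2 + 2 D^{2}$ ($h{\left(D \right)} = \left(D^{2} + D D\right) + \left(10 + 4^{2} - 28\right) = \left(D^{2} + D^{2}\right) + \left(10 + 16 - 28\right) = 2 D^{2} - 2 = -2 + 2 D^{2}$)
$\left(E - 363\right) h{\left(-7 \right)} = \left(5 - 363\right) \left(-2 + 2 \left(-7\right)^{2}\right) = - 358 \left(-2 + 2 \cdot 49\right) = - 358 \left(-2 + 98\right) = \left(-358\right) 96 = -34368$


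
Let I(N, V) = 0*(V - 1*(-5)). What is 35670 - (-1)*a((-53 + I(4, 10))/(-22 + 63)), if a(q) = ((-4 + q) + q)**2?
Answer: 60034170/1681 ≈ 35713.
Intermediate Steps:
I(N, V) = 0 (I(N, V) = 0*(V + 5) = 0*(5 + V) = 0)
a(q) = (-4 + 2*q)**2
35670 - (-1)*a((-53 + I(4, 10))/(-22 + 63)) = 35670 - (-1)*4*(-2 + (-53 + 0)/(-22 + 63))**2 = 35670 - (-1)*4*(-2 - 53/41)**2 = 35670 - (-1)*4*(-135/41)**2 = 35670 - (-1)*4*(18225/1681) = 35670 - (-1)*72900/1681 = 35670 - 1*(-72900/1681) = 35670 + 72900/1681 = 60034170/1681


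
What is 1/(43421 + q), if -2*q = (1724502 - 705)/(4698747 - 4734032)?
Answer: 70570/3065943767 ≈ 2.3017e-5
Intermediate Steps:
q = 1723797/70570 (q = -(1724502 - 705)/(2*(4698747 - 4734032)) = -1723797/(2*(-35285)) = -1723797*(-1)/(2*35285) = -½*(-1723797/35285) = 1723797/70570 ≈ 24.427)
1/(43421 + q) = 1/(43421 + 1723797/70570) = 1/(3065943767/70570) = 70570/3065943767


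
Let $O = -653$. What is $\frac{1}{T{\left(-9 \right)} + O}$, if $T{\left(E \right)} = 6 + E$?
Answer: $- \frac{1}{656} \approx -0.0015244$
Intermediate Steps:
$\frac{1}{T{\left(-9 \right)} + O} = \frac{1}{\left(6 - 9\right) - 653} = \frac{1}{-3 - 653} = \frac{1}{-656} = - \frac{1}{656}$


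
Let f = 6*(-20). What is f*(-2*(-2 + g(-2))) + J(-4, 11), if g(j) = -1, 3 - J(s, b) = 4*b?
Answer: -761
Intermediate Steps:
f = -120
J(s, b) = 3 - 4*b
f*(-2*(-2 + g(-2))) + J(-4, 11) = -(-240)*(-2 - 1) + (3 - 4*11) = -(-240)*(-3) + (3 - 44) = -120*6 - 41 = -720 - 41 = -761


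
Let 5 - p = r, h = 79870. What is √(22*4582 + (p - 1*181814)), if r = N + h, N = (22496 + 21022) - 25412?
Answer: I*√178981 ≈ 423.06*I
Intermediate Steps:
N = 18106 (N = 43518 - 25412 = 18106)
r = 97976 (r = 18106 + 79870 = 97976)
p = -97971 (p = 5 - 1*97976 = 5 - 97976 = -97971)
√(22*4582 + (p - 1*181814)) = √(22*4582 + (-97971 - 1*181814)) = √(100804 + (-97971 - 181814)) = √(100804 - 279785) = √(-178981) = I*√178981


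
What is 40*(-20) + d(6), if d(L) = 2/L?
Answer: -2399/3 ≈ -799.67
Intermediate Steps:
40*(-20) + d(6) = 40*(-20) + 2/6 = -800 + 2*(⅙) = -800 + ⅓ = -2399/3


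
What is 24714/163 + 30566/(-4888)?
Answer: 57909887/398372 ≈ 145.37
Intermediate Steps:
24714/163 + 30566/(-4888) = 24714*(1/163) + 30566*(-1/4888) = 24714/163 - 15283/2444 = 57909887/398372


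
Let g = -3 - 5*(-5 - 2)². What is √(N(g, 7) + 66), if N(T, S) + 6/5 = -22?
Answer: √1070/5 ≈ 6.5422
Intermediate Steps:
g = -248 (g = -3 - 5*(-7)² = -3 - 5*49 = -3 - 245 = -248)
N(T, S) = -116/5 (N(T, S) = -6/5 - 22 = -116/5)
√(N(g, 7) + 66) = √(-116/5 + 66) = √(214/5) = √1070/5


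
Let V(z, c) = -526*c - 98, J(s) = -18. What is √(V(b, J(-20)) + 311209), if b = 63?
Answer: √320579 ≈ 566.20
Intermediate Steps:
V(z, c) = -98 - 526*c
√(V(b, J(-20)) + 311209) = √((-98 - 526*(-18)) + 311209) = √((-98 + 9468) + 311209) = √(9370 + 311209) = √320579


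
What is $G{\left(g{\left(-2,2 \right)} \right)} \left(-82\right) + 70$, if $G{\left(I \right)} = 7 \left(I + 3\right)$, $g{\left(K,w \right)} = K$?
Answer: $-504$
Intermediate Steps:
$G{\left(I \right)} = 21 + 7 I$ ($G{\left(I \right)} = 7 \left(3 + I\right) = 21 + 7 I$)
$G{\left(g{\left(-2,2 \right)} \right)} \left(-82\right) + 70 = \left(21 + 7 \left(-2\right)\right) \left(-82\right) + 70 = \left(21 - 14\right) \left(-82\right) + 70 = 7 \left(-82\right) + 70 = -574 + 70 = -504$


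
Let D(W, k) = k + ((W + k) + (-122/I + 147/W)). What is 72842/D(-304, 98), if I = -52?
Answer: -287871584/419455 ≈ -686.30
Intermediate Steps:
D(W, k) = 61/26 + W + 2*k + 147/W (D(W, k) = k + ((W + k) + (-122/(-52) + 147/W)) = k + ((W + k) + (-122*(-1/52) + 147/W)) = k + ((W + k) + (61/26 + 147/W)) = k + (61/26 + W + k + 147/W) = 61/26 + W + 2*k + 147/W)
72842/D(-304, 98) = 72842/(61/26 - 304 + 2*98 + 147/(-304)) = 72842/(61/26 - 304 + 196 + 147*(-1/304)) = 72842/(61/26 - 304 + 196 - 147/304) = 72842/(-419455/3952) = 72842*(-3952/419455) = -287871584/419455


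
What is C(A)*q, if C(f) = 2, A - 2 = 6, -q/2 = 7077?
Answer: -28308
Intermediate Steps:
q = -14154 (q = -2*7077 = -14154)
A = 8 (A = 2 + 6 = 8)
C(A)*q = 2*(-14154) = -28308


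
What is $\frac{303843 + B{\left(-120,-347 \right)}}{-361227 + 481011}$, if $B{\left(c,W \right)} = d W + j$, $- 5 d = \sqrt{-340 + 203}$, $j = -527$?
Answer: $\frac{75829}{29946} + \frac{347 i \sqrt{137}}{598920} \approx 2.5322 + 0.0067814 i$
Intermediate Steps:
$d = - \frac{i \sqrt{137}}{5}$ ($d = - \frac{\sqrt{-340 + 203}}{5} = - \frac{\sqrt{-137}}{5} = - \frac{i \sqrt{137}}{5} \approx - 2.3409 i$)
$B{\left(c,W \right)} = -527 - \frac{i W \sqrt{137}}{5}$ ($B{\left(c,W \right)} = - \frac{i \sqrt{137}}{5} W - 527 = - \frac{i W \sqrt{137}}{5} - 527 = -527 - \frac{i W \sqrt{137}}{5}$)
$\frac{303843 + B{\left(-120,-347 \right)}}{-361227 + 481011} = \frac{303843 - \left(527 + \frac{1}{5} i \left(-347\right) \sqrt{137}\right)}{-361227 + 481011} = \frac{303843 - \left(527 - \frac{347 i \sqrt{137}}{5}\right)}{119784} = \left(303316 + \frac{347 i \sqrt{137}}{5}\right) \frac{1}{119784} = \frac{75829}{29946} + \frac{347 i \sqrt{137}}{598920}$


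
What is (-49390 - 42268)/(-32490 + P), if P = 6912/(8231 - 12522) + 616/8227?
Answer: 1617857970253/573509026849 ≈ 2.8210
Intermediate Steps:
P = -54221768/35302057 (P = 6912/(-4291) + 616*(1/8227) = 6912*(-1/4291) + 616/8227 = -6912/4291 + 616/8227 = -54221768/35302057 ≈ -1.5359)
(-49390 - 42268)/(-32490 + P) = (-49390 - 42268)/(-32490 - 54221768/35302057) = -91658/(-1147018053698/35302057) = -91658*(-35302057/1147018053698) = 1617857970253/573509026849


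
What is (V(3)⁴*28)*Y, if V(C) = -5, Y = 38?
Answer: 665000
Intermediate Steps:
(V(3)⁴*28)*Y = ((-5)⁴*28)*38 = (625*28)*38 = 17500*38 = 665000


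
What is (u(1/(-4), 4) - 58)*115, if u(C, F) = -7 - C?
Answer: -29785/4 ≈ -7446.3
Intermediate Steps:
(u(1/(-4), 4) - 58)*115 = ((-7 - 1/(-4)) - 58)*115 = ((-7 - 1*(-¼)) - 58)*115 = ((-7 + ¼) - 58)*115 = (-27/4 - 58)*115 = -259/4*115 = -29785/4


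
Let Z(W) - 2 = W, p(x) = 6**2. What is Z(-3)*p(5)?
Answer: -36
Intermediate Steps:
p(x) = 36
Z(W) = 2 + W
Z(-3)*p(5) = (2 - 3)*36 = -1*36 = -36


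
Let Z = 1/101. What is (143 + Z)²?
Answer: 208629136/10201 ≈ 20452.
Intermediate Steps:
Z = 1/101 ≈ 0.0099010
(143 + Z)² = (143 + 1/101)² = (14444/101)² = 208629136/10201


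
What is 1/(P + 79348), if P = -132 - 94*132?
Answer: 1/66808 ≈ 1.4968e-5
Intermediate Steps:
P = -12540 (P = -132 - 12408 = -12540)
1/(P + 79348) = 1/(-12540 + 79348) = 1/66808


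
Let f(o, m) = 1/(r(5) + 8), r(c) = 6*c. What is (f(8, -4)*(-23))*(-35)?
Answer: 805/38 ≈ 21.184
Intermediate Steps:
f(o, m) = 1/38 (f(o, m) = 1/(6*5 + 8) = 1/(30 + 8) = 1/38)
(f(8, -4)*(-23))*(-35) = ((1/38)*(-23))*(-35) = -23/38*(-35) = 805/38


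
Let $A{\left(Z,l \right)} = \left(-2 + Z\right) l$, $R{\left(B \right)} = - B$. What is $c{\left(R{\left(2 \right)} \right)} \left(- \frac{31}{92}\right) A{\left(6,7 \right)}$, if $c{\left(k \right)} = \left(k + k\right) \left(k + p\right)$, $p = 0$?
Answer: $- \frac{1736}{23} \approx -75.478$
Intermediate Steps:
$A{\left(Z,l \right)} = l \left(-2 + Z\right)$
$c{\left(k \right)} = 2 k^{2}$ ($c{\left(k \right)} = \left(k + k\right) \left(k + 0\right) = 2 k k = 2 k^{2}$)
$c{\left(R{\left(2 \right)} \right)} \left(- \frac{31}{92}\right) A{\left(6,7 \right)} = 2 \left(\left(-1\right) 2\right)^{2} \left(- \frac{31}{92}\right) 7 \left(-2 + 6\right) = 2 \left(-2\right)^{2} \left(\left(-31\right) \frac{1}{92}\right) 7 \cdot 4 = 2 \cdot 4 \left(- \frac{31}{92}\right) 28 = 8 \left(- \frac{31}{92}\right) 28 = \left(- \frac{62}{23}\right) 28 = - \frac{1736}{23}$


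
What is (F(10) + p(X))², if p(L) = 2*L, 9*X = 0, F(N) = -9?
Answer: 81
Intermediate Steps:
X = 0 (X = (⅑)*0 = 0)
(F(10) + p(X))² = (-9 + 2*0)² = (-9 + 0)² = (-9)² = 81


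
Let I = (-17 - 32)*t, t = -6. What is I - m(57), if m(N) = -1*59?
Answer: 353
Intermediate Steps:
m(N) = -59
I = 294 (I = (-17 - 32)*(-6) = -49*(-6) = 294)
I - m(57) = 294 - 1*(-59) = 294 + 59 = 353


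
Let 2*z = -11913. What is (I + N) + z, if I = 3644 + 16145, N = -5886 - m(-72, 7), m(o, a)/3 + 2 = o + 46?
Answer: 16061/2 ≈ 8030.5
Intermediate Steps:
z = -11913/2 (z = (½)*(-11913) = -11913/2 ≈ -5956.5)
m(o, a) = 132 + 3*o (m(o, a) = -6 + 3*(o + 46) = -6 + 3*(46 + o) = -6 + (138 + 3*o) = 132 + 3*o)
N = -5802 (N = -5886 - (132 + 3*(-72)) = -5886 - (132 - 216) = -5886 - 1*(-84) = -5886 + 84 = -5802)
I = 19789
(I + N) + z = (19789 - 5802) - 11913/2 = 13987 - 11913/2 = 16061/2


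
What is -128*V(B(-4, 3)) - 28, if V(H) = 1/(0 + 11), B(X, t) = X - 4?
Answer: -436/11 ≈ -39.636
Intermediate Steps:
B(X, t) = -4 + X
V(H) = 1/11
-128*V(B(-4, 3)) - 28 = -128*1/11 - 28 = -128/11 - 28 = -436/11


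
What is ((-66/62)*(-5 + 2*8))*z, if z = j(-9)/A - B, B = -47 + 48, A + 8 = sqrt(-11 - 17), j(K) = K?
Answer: 363*(-I + 2*sqrt(7))/(62*(sqrt(7) + 4*I)) ≈ 2.5456 - 6.0615*I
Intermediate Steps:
A = -8 + 2*I*sqrt(7) (A = -8 + sqrt(-11 - 17) = -8 + sqrt(-28) = -8 + 2*I*sqrt(7) ≈ -8.0 + 5.2915*I)
B = 1
z = -1 - 9/(-8 + 2*I*sqrt(7)) (z = -9/(-8 + 2*I*sqrt(7)) - 1*1 = -9/(-8 + 2*I*sqrt(7)) - 1 = -1 - 9/(-8 + 2*I*sqrt(7)) ≈ -0.21739 + 0.51765*I)
((-66/62)*(-5 + 2*8))*z = ((-66/62)*(-5 + 2*8))*((I/2 - sqrt(7))/(sqrt(7) + 4*I)) = ((-66*1/62)*(-5 + 16))*((I/2 - sqrt(7))/(sqrt(7) + 4*I)) = (-33/31*11)*((I/2 - sqrt(7))/(sqrt(7) + 4*I)) = -363*(I/2 - sqrt(7))/(31*(sqrt(7) + 4*I))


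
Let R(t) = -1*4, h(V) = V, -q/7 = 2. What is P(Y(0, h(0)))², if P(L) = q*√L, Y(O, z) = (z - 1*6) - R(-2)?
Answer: -392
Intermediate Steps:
q = -14 (q = -7*2 = -14)
R(t) = -4
Y(O, z) = -2 + z (Y(O, z) = (z - 1*6) - 1*(-4) = (z - 6) + 4 = (-6 + z) + 4 = -2 + z)
P(L) = -14*√L
P(Y(0, h(0)))² = (-14*√(-2 + 0))² = (-14*I*√2)² = -392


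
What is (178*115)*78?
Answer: 1596660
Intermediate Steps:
(178*115)*78 = 20470*78 = 1596660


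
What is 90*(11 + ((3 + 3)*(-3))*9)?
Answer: -13590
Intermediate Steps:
90*(11 + ((3 + 3)*(-3))*9) = 90*(11 + (6*(-3))*9) = 90*(11 - 18*9) = 90*(11 - 162) = 90*(-151) = -13590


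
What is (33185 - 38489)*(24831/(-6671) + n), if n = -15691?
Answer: 555326105568/6671 ≈ 8.3245e+7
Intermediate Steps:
(33185 - 38489)*(24831/(-6671) + n) = (33185 - 38489)*(24831/(-6671) - 15691) = -5304*(24831*(-1/6671) - 15691) = -5304*(-24831/6671 - 15691) = -5304*(-104699492/6671) = 555326105568/6671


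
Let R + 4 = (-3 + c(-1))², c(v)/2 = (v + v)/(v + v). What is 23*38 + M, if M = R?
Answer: 871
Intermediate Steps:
c(v) = 2 (c(v) = 2*((v + v)/(v + v)) = 2*((2*v)/((2*v))) = 2*((2*v)*(1/(2*v))) = 2*1 = 2)
R = -3 (R = -4 + (-3 + 2)² = -4 + (-1)² = -4 + 1 = -3)
M = -3
23*38 + M = 23*38 - 3 = 874 - 3 = 871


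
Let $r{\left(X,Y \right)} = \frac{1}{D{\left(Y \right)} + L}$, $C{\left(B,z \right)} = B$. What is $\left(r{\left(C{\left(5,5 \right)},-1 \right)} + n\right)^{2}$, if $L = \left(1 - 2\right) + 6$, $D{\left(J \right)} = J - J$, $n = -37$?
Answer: $\frac{33856}{25} \approx 1354.2$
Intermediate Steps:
$D{\left(J \right)} = 0$
$L = 5$ ($L = -1 + 6 = 5$)
$r{\left(X,Y \right)} = \frac{1}{5}$ ($r{\left(X,Y \right)} = \frac{1}{0 + 5} = \frac{1}{5}$)
$\left(r{\left(C{\left(5,5 \right)},-1 \right)} + n\right)^{2} = \left(\frac{1}{5} - 37\right)^{2} = \left(- \frac{184}{5}\right)^{2} = \frac{33856}{25}$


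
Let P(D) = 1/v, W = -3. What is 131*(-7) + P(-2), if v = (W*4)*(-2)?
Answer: -22007/24 ≈ -916.96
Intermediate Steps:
v = 24 (v = -3*4*(-2) = -12*(-2) = 24)
P(D) = 1/24
131*(-7) + P(-2) = 131*(-7) + 1/24 = -917 + 1/24 = -22007/24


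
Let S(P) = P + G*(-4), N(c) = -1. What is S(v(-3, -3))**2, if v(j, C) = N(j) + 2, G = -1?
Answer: 25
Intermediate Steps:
v(j, C) = 1 (v(j, C) = -1 + 2 = 1)
S(P) = 4 + P (S(P) = P - 1*(-4) = P + 4 = 4 + P)
S(v(-3, -3))**2 = (4 + 1)**2 = 5**2 = 25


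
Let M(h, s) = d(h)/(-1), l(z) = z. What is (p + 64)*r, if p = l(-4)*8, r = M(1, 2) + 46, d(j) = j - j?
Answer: 1472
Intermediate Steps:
d(j) = 0
M(h, s) = 0 (M(h, s) = 0/(-1) = 0*(-1) = 0)
r = 46 (r = 0 + 46 = 46)
p = -32 (p = -4*8 = -32)
(p + 64)*r = (-32 + 64)*46 = 32*46 = 1472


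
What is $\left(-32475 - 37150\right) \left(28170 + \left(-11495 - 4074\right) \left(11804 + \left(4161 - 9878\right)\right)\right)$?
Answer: $6596295685125$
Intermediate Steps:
$\left(-32475 - 37150\right) \left(28170 + \left(-11495 - 4074\right) \left(11804 + \left(4161 - 9878\right)\right)\right) = - 69625 \left(28170 - 15569 \left(11804 - 5717\right)\right) = - 69625 \left(28170 - 94768503\right) = \left(-69625\right) \left(-94740333\right) = 6596295685125$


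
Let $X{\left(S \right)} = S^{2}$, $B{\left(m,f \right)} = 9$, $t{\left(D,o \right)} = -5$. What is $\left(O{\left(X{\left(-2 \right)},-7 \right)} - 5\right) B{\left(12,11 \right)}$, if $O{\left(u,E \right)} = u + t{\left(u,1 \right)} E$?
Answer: $306$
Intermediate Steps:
$O{\left(u,E \right)} = u - 5 E$
$\left(O{\left(X{\left(-2 \right)},-7 \right)} - 5\right) B{\left(12,11 \right)} = \left(\left(\left(-2\right)^{2} - -35\right) - 5\right) 9 = \left(\left(4 + 35\right) - 5\right) 9 = \left(39 - 5\right) 9 = 34 \cdot 9 = 306$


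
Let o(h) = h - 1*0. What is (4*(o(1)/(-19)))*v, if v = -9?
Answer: 36/19 ≈ 1.8947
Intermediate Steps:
o(h) = h (o(h) = h + 0 = h)
(4*(o(1)/(-19)))*v = (4*(1/(-19)))*(-9) = (4*(1*(-1/19)))*(-9) = (4*(-1/19))*(-9) = -4/19*(-9) = 36/19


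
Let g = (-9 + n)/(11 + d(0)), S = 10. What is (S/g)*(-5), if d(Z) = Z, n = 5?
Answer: 275/2 ≈ 137.50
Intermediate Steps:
g = -4/11 (g = (-9 + 5)/(11 + 0) = -4/11 ≈ -0.36364)
(S/g)*(-5) = (10/(-4/11))*(-5) = -11/4*10*(-5) = -55/2*(-5) = 275/2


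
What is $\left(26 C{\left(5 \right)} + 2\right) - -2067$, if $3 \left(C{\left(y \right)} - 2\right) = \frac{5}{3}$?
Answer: $\frac{19219}{9} \approx 2135.4$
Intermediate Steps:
$C{\left(y \right)} = \frac{23}{9}$ ($C{\left(y \right)} = 2 + \frac{5 \cdot \frac{1}{3}}{3} = 2 + \frac{1}{3} \cdot \frac{5}{3} = 2 + \frac{5}{9} = \frac{23}{9}$)
$\left(26 C{\left(5 \right)} + 2\right) - -2067 = \left(26 \cdot \frac{23}{9} + 2\right) - -2067 = \left(\frac{598}{9} + 2\right) + 2067 = \frac{616}{9} + 2067 = \frac{19219}{9}$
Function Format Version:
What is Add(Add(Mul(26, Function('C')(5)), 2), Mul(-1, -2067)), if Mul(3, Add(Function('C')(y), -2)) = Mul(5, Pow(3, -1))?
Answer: Rational(19219, 9) ≈ 2135.4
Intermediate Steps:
Function('C')(y) = Rational(23, 9) (Function('C')(y) = Add(2, Mul(Rational(1, 3), Mul(5, Pow(3, -1)))) = Add(2, Mul(Rational(1, 3), Mul(5, Rational(1, 3)))) = Add(2, Mul(Rational(1, 3), Rational(5, 3))) = Add(2, Rational(5, 9)) = Rational(23, 9))
Add(Add(Mul(26, Function('C')(5)), 2), Mul(-1, -2067)) = Add(Add(Mul(26, Rational(23, 9)), 2), Mul(-1, -2067)) = Add(Add(Rational(598, 9), 2), 2067) = Add(Rational(616, 9), 2067) = Rational(19219, 9)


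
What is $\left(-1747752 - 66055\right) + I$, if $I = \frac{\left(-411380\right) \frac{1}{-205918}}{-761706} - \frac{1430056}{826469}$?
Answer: $- \frac{58781376642170556283858}{32407704108750663} \approx -1.8138 \cdot 10^{6}$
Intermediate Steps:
$I = - \frac{56075789842479817}{32407704108750663}$ ($I = \left(-411380\right) \left(- \frac{1}{205918}\right) \left(- \frac{1}{761706}\right) - \frac{1430056}{826469} = \frac{205690}{102959} \left(- \frac{1}{761706}\right) - \frac{1430056}{826469} = - \frac{102845}{39212244027} - \frac{1430056}{826469} = - \frac{56075789842479817}{32407704108750663} \approx -1.7303$)
$\left(-1747752 - 66055\right) + I = \left(-1747752 - 66055\right) - \frac{56075789842479817}{32407704108750663} = -1813807 - \frac{56075789842479817}{32407704108750663} = - \frac{58781376642170556283858}{32407704108750663}$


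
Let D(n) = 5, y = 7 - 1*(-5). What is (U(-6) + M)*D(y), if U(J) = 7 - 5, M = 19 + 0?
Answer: 105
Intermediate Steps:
M = 19
U(J) = 2
y = 12 (y = 7 + 5 = 12)
(U(-6) + M)*D(y) = (2 + 19)*5 = 21*5 = 105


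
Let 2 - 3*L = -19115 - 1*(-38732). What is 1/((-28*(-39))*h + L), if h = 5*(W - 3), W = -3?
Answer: -3/117895 ≈ -2.5446e-5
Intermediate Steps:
L = -19615/3 (L = ⅔ - (-19115 - 1*(-38732))/3 = ⅔ - (-19115 + 38732)/3 = ⅔ - ⅓*19617 = ⅔ - 6539 = -19615/3 ≈ -6538.3)
h = -30 (h = 5*(-3 - 3) = 5*(-6) = -30)
1/((-28*(-39))*h + L) = 1/(-28*(-39)*(-30) - 19615/3) = 1/(1092*(-30) - 19615/3) = 1/(-32760 - 19615/3) = 1/(-117895/3) = -3/117895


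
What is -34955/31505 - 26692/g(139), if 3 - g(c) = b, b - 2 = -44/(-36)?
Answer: 756831323/6301 ≈ 1.2011e+5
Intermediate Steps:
b = 29/9 (b = 2 - 44/(-36) = 2 - 44*(-1/36) = 2 + 11/9 = 29/9 ≈ 3.2222)
g(c) = -2/9 (g(c) = 3 - 1*29/9 = 3 - 29/9 = -2/9)
-34955/31505 - 26692/g(139) = -34955/31505 - 26692/(-2/9) = -34955*1/31505 - 26692*(-9/2) = -6991/6301 + 120114 = 756831323/6301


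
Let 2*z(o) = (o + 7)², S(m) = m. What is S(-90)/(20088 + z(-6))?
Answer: -180/40177 ≈ -0.0044802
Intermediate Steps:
z(o) = (7 + o)²/2 (z(o) = (o + 7)²/2 = (7 + o)²/2)
S(-90)/(20088 + z(-6)) = -90/(20088 + (7 - 6)²/2) = -90/(20088 + (½)*1²) = -90/(20088 + (½)*1) = -90/(20088 + ½) = -90/40177/2 = -90*2/40177 = -180/40177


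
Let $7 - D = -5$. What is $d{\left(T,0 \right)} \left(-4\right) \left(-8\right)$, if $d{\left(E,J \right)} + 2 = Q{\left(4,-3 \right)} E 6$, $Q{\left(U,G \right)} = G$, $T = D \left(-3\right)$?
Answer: $20672$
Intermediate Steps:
$D = 12$ ($D = 7 - -5 = 7 + 5 = 12$)
$T = -36$ ($T = 12 \left(-3\right) = -36$)
$d{\left(E,J \right)} = -2 - 18 E$ ($d{\left(E,J \right)} = -2 + - 3 E 6 = -2 - 18 E$)
$d{\left(T,0 \right)} \left(-4\right) \left(-8\right) = \left(-2 - -648\right) \left(-4\right) \left(-8\right) = \left(-2 + 648\right) \left(-4\right) \left(-8\right) = 646 \left(-4\right) \left(-8\right) = \left(-2584\right) \left(-8\right) = 20672$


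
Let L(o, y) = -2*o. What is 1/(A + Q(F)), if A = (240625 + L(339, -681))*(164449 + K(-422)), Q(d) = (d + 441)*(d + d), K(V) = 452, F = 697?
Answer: 1/39569086619 ≈ 2.5272e-11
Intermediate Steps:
Q(d) = 2*d*(441 + d) (Q(d) = (441 + d)*(2*d) = 2*d*(441 + d))
A = 39567500247 (A = (240625 - 2*339)*(164449 + 452) = (240625 - 678)*164901 = 239947*164901 = 39567500247)
1/(A + Q(F)) = 1/(39567500247 + 2*697*(441 + 697)) = 1/(39567500247 + 2*697*1138) = 1/(39567500247 + 1586372) = 1/39569086619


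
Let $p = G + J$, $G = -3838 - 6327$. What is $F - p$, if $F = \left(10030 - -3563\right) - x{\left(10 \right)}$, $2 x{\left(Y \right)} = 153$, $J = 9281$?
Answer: $\frac{28801}{2} \approx 14401.0$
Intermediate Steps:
$x{\left(Y \right)} = \frac{153}{2}$ ($x{\left(Y \right)} = \frac{1}{2} \cdot 153 = \frac{153}{2}$)
$G = -10165$
$F = \frac{27033}{2}$ ($F = \left(10030 - -3563\right) - \frac{153}{2} = \left(10030 + 3563\right) - \frac{153}{2} = 13593 - \frac{153}{2} = \frac{27033}{2} \approx 13517.0$)
$p = -884$ ($p = -10165 + 9281 = -884$)
$F - p = \frac{27033}{2} - -884 = \frac{27033}{2} + 884 = \frac{28801}{2}$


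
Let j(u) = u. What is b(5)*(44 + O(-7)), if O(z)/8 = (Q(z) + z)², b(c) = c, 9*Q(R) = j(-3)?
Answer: 21340/9 ≈ 2371.1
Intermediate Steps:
Q(R) = -⅓ (Q(R) = (⅑)*(-3) = -⅓)
O(z) = 8*(-⅓ + z)²
b(5)*(44 + O(-7)) = 5*(44 + 8*(-1 + 3*(-7))²/9) = 5*(44 + 8*(-1 - 21)²/9) = 5*(44 + (8/9)*(-22)²) = 5*(44 + (8/9)*484) = 5*(44 + 3872/9) = 5*(4268/9) = 21340/9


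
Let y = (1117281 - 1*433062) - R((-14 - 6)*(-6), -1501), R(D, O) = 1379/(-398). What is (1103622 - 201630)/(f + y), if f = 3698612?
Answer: 119664272/581456039 ≈ 0.20580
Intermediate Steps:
R(D, O) = -1379/398 (R(D, O) = 1379*(-1/398) = -1379/398)
y = 272320541/398 (y = (1117281 - 1*433062) - 1*(-1379/398) = (1117281 - 433062) + 1379/398 = 684219 + 1379/398 = 272320541/398 ≈ 6.8422e+5)
(1103622 - 201630)/(f + y) = (1103622 - 201630)/(3698612 + 272320541/398) = 901992/(1744368117/398) = 901992*(398/1744368117) = 119664272/581456039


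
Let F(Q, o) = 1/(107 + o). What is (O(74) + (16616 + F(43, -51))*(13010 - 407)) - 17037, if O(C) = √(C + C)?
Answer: 11726099619/56 + 2*√37 ≈ 2.0939e+8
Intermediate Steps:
O(C) = √2*√C (O(C) = √(2*C) = √2*√C)
(O(74) + (16616 + F(43, -51))*(13010 - 407)) - 17037 = (√2*√74 + (16616 + 1/(107 - 51))*(13010 - 407)) - 17037 = (2*√37 + (16616 + 1/56)*12603) - 17037 = (2*√37 + (930497/56)*12603) - 17037 = (2*√37 + 11727053691/56) - 17037 = (11727053691/56 + 2*√37) - 17037 = 11726099619/56 + 2*√37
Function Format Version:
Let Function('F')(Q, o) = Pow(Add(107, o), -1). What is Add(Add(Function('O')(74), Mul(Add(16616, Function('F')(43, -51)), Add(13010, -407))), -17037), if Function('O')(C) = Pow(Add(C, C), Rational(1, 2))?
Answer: Add(Rational(11726099619, 56), Mul(2, Pow(37, Rational(1, 2)))) ≈ 2.0939e+8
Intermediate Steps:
Function('O')(C) = Mul(Pow(2, Rational(1, 2)), Pow(C, Rational(1, 2))) (Function('O')(C) = Pow(Mul(2, C), Rational(1, 2)) = Mul(Pow(2, Rational(1, 2)), Pow(C, Rational(1, 2))))
Add(Add(Function('O')(74), Mul(Add(16616, Function('F')(43, -51)), Add(13010, -407))), -17037) = Add(Add(Mul(Pow(2, Rational(1, 2)), Pow(74, Rational(1, 2))), Mul(Add(16616, Pow(Add(107, -51), -1)), Add(13010, -407))), -17037) = Add(Add(Mul(2, Pow(37, Rational(1, 2))), Mul(Add(16616, Pow(56, -1)), 12603)), -17037) = Add(Add(Mul(2, Pow(37, Rational(1, 2))), Mul(Add(16616, Rational(1, 56)), 12603)), -17037) = Add(Add(Mul(2, Pow(37, Rational(1, 2))), Mul(Rational(930497, 56), 12603)), -17037) = Add(Add(Mul(2, Pow(37, Rational(1, 2))), Rational(11727053691, 56)), -17037) = Add(Add(Rational(11727053691, 56), Mul(2, Pow(37, Rational(1, 2)))), -17037) = Add(Rational(11726099619, 56), Mul(2, Pow(37, Rational(1, 2))))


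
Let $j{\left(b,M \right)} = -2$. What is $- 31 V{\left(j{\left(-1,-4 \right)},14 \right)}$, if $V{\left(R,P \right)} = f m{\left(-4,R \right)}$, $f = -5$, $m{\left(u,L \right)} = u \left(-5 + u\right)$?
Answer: $5580$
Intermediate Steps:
$V{\left(R,P \right)} = -180$ ($V{\left(R,P \right)} = - 5 \left(- 4 \left(-5 - 4\right)\right) = - 5 \left(\left(-4\right) \left(-9\right)\right) = \left(-5\right) 36 = -180$)
$- 31 V{\left(j{\left(-1,-4 \right)},14 \right)} = \left(-31\right) \left(-180\right) = 5580$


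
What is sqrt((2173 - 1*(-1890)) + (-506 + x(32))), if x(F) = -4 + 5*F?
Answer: sqrt(3713) ≈ 60.934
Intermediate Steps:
sqrt((2173 - 1*(-1890)) + (-506 + x(32))) = sqrt((2173 - 1*(-1890)) + (-506 + (-4 + 5*32))) = sqrt((2173 + 1890) + (-506 + (-4 + 160))) = sqrt(4063 + (-506 + 156)) = sqrt(4063 - 350) = sqrt(3713)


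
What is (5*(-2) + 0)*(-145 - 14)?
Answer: 1590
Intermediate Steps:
(5*(-2) + 0)*(-145 - 14) = (-10 + 0)*(-159) = -10*(-159) = 1590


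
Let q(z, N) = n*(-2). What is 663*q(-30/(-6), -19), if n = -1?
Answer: 1326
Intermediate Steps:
q(z, N) = 2 (q(z, N) = -1*(-2) = 2)
663*q(-30/(-6), -19) = 663*2 = 1326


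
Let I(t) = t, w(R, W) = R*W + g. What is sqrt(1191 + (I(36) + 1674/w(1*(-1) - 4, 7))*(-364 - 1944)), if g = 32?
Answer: sqrt(1205967) ≈ 1098.2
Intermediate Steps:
w(R, W) = 32 + R*W (w(R, W) = R*W + 32 = 32 + R*W)
sqrt(1191 + (I(36) + 1674/w(1*(-1) - 4, 7))*(-364 - 1944)) = sqrt(1191 + (36 + 1674/(32 + (1*(-1) - 4)*7))*(-364 - 1944)) = sqrt(1191 + (36 + 1674/(32 + (-1 - 4)*7))*(-2308)) = sqrt(1191 + (36 + 1674/(32 - 5*7))*(-2308)) = sqrt(1191 + (36 + 1674/(32 - 35))*(-2308)) = sqrt(1191 + (36 + 1674/(-3))*(-2308)) = sqrt(1191 + (36 + 1674*(-1/3))*(-2308)) = sqrt(1191 + (36 - 558)*(-2308)) = sqrt(1191 - 522*(-2308)) = sqrt(1191 + 1204776) = sqrt(1205967)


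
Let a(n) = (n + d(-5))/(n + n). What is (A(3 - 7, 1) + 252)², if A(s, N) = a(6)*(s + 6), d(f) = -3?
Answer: 255025/4 ≈ 63756.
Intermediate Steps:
a(n) = (-3 + n)/(2*n) (a(n) = (n - 3)/(n + n) = (-3 + n)/((2*n)) = (-3 + n)*(1/(2*n)) = (-3 + n)/(2*n))
A(s, N) = 3/2 + s/4 (A(s, N) = ((½)*(-3 + 6)/6)*(s + 6) = ((½)*(⅙)*3)*(6 + s) = (6 + s)/4 = 3/2 + s/4)
(A(3 - 7, 1) + 252)² = ((3/2 + (3 - 7)/4) + 252)² = ((3/2 + (¼)*(-4)) + 252)² = ((3/2 - 1) + 252)² = (½ + 252)² = (505/2)² = 255025/4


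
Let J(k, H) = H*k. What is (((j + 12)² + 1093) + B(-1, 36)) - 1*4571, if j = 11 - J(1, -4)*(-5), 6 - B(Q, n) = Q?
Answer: -3462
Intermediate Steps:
B(Q, n) = 6 - Q
j = -9 (j = 11 - (-4*1)*(-5) = 11 - (-4)*(-5) = 11 - 1*20 = 11 - 20 = -9)
(((j + 12)² + 1093) + B(-1, 36)) - 1*4571 = (((-9 + 12)² + 1093) + (6 - 1*(-1))) - 1*4571 = ((3² + 1093) + (6 + 1)) - 4571 = ((9 + 1093) + 7) - 4571 = (1102 + 7) - 4571 = 1109 - 4571 = -3462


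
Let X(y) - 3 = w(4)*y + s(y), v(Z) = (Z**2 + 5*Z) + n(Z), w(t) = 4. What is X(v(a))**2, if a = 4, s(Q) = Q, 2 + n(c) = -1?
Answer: 28224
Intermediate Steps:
n(c) = -3 (n(c) = -2 - 1 = -3)
v(Z) = -3 + Z**2 + 5*Z (v(Z) = (Z**2 + 5*Z) - 3 = -3 + Z**2 + 5*Z)
X(y) = 3 + 5*y (X(y) = 3 + (4*y + y) = 3 + 5*y)
X(v(a))**2 = (3 + 5*(-3 + 4**2 + 5*4))**2 = (3 + 5*(-3 + 16 + 20))**2 = (3 + 5*33)**2 = (3 + 165)**2 = 168**2 = 28224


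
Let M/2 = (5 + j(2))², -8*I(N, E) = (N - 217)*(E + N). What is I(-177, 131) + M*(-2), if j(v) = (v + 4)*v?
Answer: -6843/2 ≈ -3421.5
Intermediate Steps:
j(v) = v*(4 + v) (j(v) = (4 + v)*v = v*(4 + v))
I(N, E) = -(-217 + N)*(E + N)/8 (I(N, E) = -(N - 217)*(E + N)/8 = -(-217 + N)*(E + N)/8)
M = 578 (M = 2*(5 + 2*(4 + 2))² = 2*(5 + 2*6)² = 2*(5 + 12)² = 2*17² = 2*289 = 578)
I(-177, 131) + M*(-2) = (-⅛*(-177)² + (217/8)*131 + (217/8)*(-177) - ⅛*131*(-177)) + 578*(-2) = (-⅛*31329 + 28427/8 - 38409/8 + 23187/8) - 1156 = (-31329/8 + 28427/8 - 38409/8 + 23187/8) - 1156 = -4531/2 - 1156 = -6843/2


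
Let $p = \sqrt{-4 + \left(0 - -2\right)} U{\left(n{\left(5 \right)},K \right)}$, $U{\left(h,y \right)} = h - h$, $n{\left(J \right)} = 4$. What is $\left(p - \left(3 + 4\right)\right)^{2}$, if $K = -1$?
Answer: $49$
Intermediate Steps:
$U{\left(h,y \right)} = 0$
$p = 0$ ($p = \sqrt{-4 + \left(0 - -2\right)} 0 = \sqrt{-4 + \left(0 + 2\right)} 0 = \sqrt{-4 + 2} \cdot 0 = \sqrt{-2} \cdot 0 = i \sqrt{2} \cdot 0 = 0$)
$\left(p - \left(3 + 4\right)\right)^{2} = \left(0 - \left(3 + 4\right)\right)^{2} = \left(0 - 7\right)^{2} = \left(-7\right)^{2} = 49$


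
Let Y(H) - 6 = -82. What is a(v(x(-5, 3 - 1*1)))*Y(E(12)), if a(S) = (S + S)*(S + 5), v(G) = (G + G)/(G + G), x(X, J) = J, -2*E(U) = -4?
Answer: -912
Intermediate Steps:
E(U) = 2 (E(U) = -1/2*(-4) = 2)
Y(H) = -76 (Y(H) = 6 - 82 = -76)
v(G) = 1 (v(G) = (2*G)/((2*G)) = (2*G)*(1/(2*G)) = 1)
a(S) = 2*S*(5 + S) (a(S) = (2*S)*(5 + S) = 2*S*(5 + S))
a(v(x(-5, 3 - 1*1)))*Y(E(12)) = (2*1*(5 + 1))*(-76) = (2*1*6)*(-76) = 12*(-76) = -912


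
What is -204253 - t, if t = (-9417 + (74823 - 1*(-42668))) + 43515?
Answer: -355842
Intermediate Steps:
t = 151589 (t = (-9417 + (74823 + 42668)) + 43515 = (-9417 + 117491) + 43515 = 108074 + 43515 = 151589)
-204253 - t = -204253 - 1*151589 = -204253 - 151589 = -355842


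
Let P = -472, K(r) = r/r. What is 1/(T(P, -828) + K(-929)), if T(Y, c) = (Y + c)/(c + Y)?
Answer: ½ ≈ 0.50000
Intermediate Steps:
K(r) = 1
T(Y, c) = 1 (T(Y, c) = (Y + c)/(Y + c) = 1)
1/(T(P, -828) + K(-929)) = 1/(1 + 1) = 1/2 = ½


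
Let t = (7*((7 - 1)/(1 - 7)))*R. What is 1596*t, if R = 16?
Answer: -178752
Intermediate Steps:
t = -112 (t = (7*((7 - 1)/(1 - 7)))*16 = (7*(6/(-6)))*16 = (7*(6*(-⅙)))*16 = (7*(-1))*16 = -7*16 = -112)
1596*t = 1596*(-112) = -178752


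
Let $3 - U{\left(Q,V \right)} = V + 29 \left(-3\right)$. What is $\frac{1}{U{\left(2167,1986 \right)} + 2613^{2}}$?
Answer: $\frac{1}{6825873} \approx 1.465 \cdot 10^{-7}$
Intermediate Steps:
$U{\left(Q,V \right)} = 90 - V$ ($U{\left(Q,V \right)} = 3 - \left(V + 29 \left(-3\right)\right) = 3 - \left(V - 87\right) = 3 - \left(-87 + V\right) = 90 - V$)
$\frac{1}{U{\left(2167,1986 \right)} + 2613^{2}} = \frac{1}{\left(90 - 1986\right) + 2613^{2}} = \frac{1}{\left(90 - 1986\right) + 6827769} = \frac{1}{-1896 + 6827769} = \frac{1}{6825873}$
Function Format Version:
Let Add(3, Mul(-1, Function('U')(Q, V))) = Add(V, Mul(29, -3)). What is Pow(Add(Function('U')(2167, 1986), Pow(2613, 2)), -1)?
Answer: Rational(1, 6825873) ≈ 1.4650e-7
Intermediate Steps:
Function('U')(Q, V) = Add(90, Mul(-1, V)) (Function('U')(Q, V) = Add(3, Mul(-1, Add(V, Mul(29, -3)))) = Add(3, Mul(-1, Add(V, -87))) = Add(3, Mul(-1, Add(-87, V))) = Add(3, Add(87, Mul(-1, V))) = Add(90, Mul(-1, V)))
Pow(Add(Function('U')(2167, 1986), Pow(2613, 2)), -1) = Pow(Add(Add(90, Mul(-1, 1986)), Pow(2613, 2)), -1) = Pow(Add(Add(90, -1986), 6827769), -1) = Pow(Add(-1896, 6827769), -1) = Pow(6825873, -1) = Rational(1, 6825873)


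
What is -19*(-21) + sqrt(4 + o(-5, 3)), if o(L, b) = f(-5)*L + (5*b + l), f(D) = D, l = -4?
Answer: 399 + 2*sqrt(10) ≈ 405.32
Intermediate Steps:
o(L, b) = -4 - 5*L + 5*b (o(L, b) = -5*L + (5*b - 4) = -5*L + (-4 + 5*b) = -4 - 5*L + 5*b)
-19*(-21) + sqrt(4 + o(-5, 3)) = -19*(-21) + sqrt(4 + (-4 - 5*(-5) + 5*3)) = 399 + sqrt(4 + (-4 + 25 + 15)) = 399 + sqrt(4 + 36) = 399 + sqrt(40) = 399 + 2*sqrt(10)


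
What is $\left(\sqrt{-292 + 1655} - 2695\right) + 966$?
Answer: $-1729 + \sqrt{1363} \approx -1692.1$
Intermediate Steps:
$\left(\sqrt{-292 + 1655} - 2695\right) + 966 = \left(\sqrt{1363} - 2695\right) + 966 = \left(-2695 + \sqrt{1363}\right) + 966 = -1729 + \sqrt{1363}$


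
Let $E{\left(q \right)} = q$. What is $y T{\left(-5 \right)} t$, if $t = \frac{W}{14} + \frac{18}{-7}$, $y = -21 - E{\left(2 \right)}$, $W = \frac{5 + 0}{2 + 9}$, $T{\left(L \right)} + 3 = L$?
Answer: $- \frac{35972}{77} \approx -467.17$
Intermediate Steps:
$T{\left(L \right)} = -3 + L$
$W = \frac{5}{11} \approx 0.45455$
$y = -23$ ($y = -21 - 2 = -23$)
$t = - \frac{391}{154}$ ($t = \frac{5}{11 \cdot 14} + \frac{18}{-7} = \frac{5}{11} \cdot \frac{1}{14} + 18 \left(- \frac{1}{7}\right) = \frac{5}{154} - \frac{18}{7} = - \frac{391}{154} \approx -2.539$)
$y T{\left(-5 \right)} t = - 23 \left(-3 - 5\right) \left(- \frac{391}{154}\right) = \left(-23\right) \left(-8\right) \left(- \frac{391}{154}\right) = 184 \left(- \frac{391}{154}\right) = - \frac{35972}{77}$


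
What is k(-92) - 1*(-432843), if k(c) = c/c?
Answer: 432844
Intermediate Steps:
k(c) = 1
k(-92) - 1*(-432843) = 1 - 1*(-432843) = 1 + 432843 = 432844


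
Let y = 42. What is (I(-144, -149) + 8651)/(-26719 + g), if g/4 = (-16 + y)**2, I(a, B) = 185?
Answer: -8836/24015 ≈ -0.36794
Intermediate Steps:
g = 2704 (g = 4*(-16 + 42)**2 = 4*26**2 = 4*676 = 2704)
(I(-144, -149) + 8651)/(-26719 + g) = (185 + 8651)/(-26719 + 2704) = 8836/(-24015) = 8836*(-1/24015) = -8836/24015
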